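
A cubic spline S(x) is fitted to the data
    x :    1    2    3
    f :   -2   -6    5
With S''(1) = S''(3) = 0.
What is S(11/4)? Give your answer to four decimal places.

Put σ_i = S'' at the i-th knot. Here h = (1, 1) and Δ = (-4, 11), so the interior equations h_(i-1)·σ_(i-1) + 2(h_(i-1)+h_i)·σ_i + h_i·σ_(i+1) = 6(Δ_i − Δ_(i-1)) read
  1·σ_0 + 4·σ_1 + 1·σ_2 = 6(Δ_1 - Δ_0) = 90
Natural end conditions: σ_0 = σ_2 = 0.
Solving the tridiagonal system: σ_0 = 0, σ_1 = 45/2, σ_2 = 0.
On [2, 3], S(x) = -6 + 7/2·(x - 2) + 45/4·(x - 2)² - 15/4·(x - 2)³.
With (x - 2) = 3/4: S(11/4) = 351/256.

1.3711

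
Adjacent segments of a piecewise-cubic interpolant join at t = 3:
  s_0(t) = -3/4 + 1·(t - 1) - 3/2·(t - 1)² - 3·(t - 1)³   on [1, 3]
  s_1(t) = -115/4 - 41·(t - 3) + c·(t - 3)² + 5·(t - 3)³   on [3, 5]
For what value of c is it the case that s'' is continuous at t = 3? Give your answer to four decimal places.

-19.5000

s_0''(t) = -3 - 18·(t - 1), so s_0''(3) = -39. On the right, s_1''(3) = 2c, so c = -39/2.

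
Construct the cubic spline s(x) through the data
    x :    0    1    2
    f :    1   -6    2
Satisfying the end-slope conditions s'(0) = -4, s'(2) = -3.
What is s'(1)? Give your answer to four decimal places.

2.5000

Write σ_i for s''(x_i). With h_i = 1, 1 and divided differences Δ_i = -7, 8, the continuity of s' gives the tridiagonal system
  1·σ_0 + 4·σ_1 + 1·σ_2 = 6(Δ_1 - Δ_0) = 90
Clamped end conditions give two more equations: 2h_0·σ_0 + h_0·σ_1 = 6(Δ_0 - s'(0)) = -18 and h_1·σ_1 + 2h_1·σ_2 = 6(s'(2) - Δ_1) = -66.
Hence σ_0 = -31, σ_1 = 44, σ_2 = -55.
On [1, 2], s'(x) = b_1 + 2c_1·(x - 1) + 3d_1·(x - 1)² with b_1 = Δ_1 - h_1(2σ_1 + σ_2)/6 = 5/2, c_1 = σ_1/2 = 22, d_1 = (σ_2 - σ_1)/(6h_1) = -33/2. So s'(1) = 5/2.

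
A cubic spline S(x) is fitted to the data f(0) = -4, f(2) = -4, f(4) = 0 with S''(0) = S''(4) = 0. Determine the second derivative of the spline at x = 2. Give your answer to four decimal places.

Let m_i = S''(x_i). Step sizes h_i = 2, 2; slopes of the chords Δ_i = (y_(i+1) - y_i)/h_i = 0, 2.
  2·m_0 + 8·m_1 + 2·m_2 = 6(Δ_1 - Δ_0) = 12
Natural end conditions: m_0 = m_2 = 0.
Forward elimination and back-substitution give m_0 = 0, m_1 = 3/2, m_2 = 0.

1.5000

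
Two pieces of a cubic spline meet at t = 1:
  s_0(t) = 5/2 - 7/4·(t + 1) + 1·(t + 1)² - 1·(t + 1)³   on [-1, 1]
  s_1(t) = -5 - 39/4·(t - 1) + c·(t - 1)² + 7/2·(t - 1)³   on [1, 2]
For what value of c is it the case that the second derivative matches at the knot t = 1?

-5

s_0''(t) = 2 - 6·(t + 1), so s_0''(1) = -10. On the right, s_1''(1) = 2c, so c = -5.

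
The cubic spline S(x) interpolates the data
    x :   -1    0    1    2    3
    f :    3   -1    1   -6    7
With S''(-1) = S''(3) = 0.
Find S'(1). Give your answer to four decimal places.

-4.2500

Write σ_i for S''(x_i). With h_i = 1, 1, 1, 1 and divided differences Δ_i = -4, 2, -7, 13, the continuity of S' gives the tridiagonal system
  1·σ_0 + 4·σ_1 + 1·σ_2 = 6(Δ_1 - Δ_0) = 36
  1·σ_1 + 4·σ_2 + 1·σ_3 = 6(Δ_2 - Δ_1) = -54
  1·σ_2 + 4·σ_3 + 1·σ_4 = 6(Δ_3 - Δ_2) = 120
Natural end conditions: σ_0 = σ_4 = 0.
Forward elimination and back-substitution give σ_0 = 0, σ_1 = 219/14, σ_2 = -186/7, σ_3 = 513/14, σ_4 = 0.
On [1, 2], S'(x) = b_2 + 2c_2·(x - 1) + 3d_2·(x - 1)² with b_2 = Δ_2 - h_2(2σ_2 + σ_3)/6 = -17/4, c_2 = σ_2/2 = -93/7, d_2 = (σ_3 - σ_2)/(6h_2) = 295/28. So S'(1) = -17/4.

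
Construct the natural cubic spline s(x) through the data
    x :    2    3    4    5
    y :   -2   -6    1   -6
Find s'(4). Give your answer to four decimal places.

1.9333

Put M_i = s'' at the i-th knot. Here h = (1, 1, 1) and Δ = (-4, 7, -7), so the interior equations h_(i-1)·M_(i-1) + 2(h_(i-1)+h_i)·M_i + h_i·M_(i+1) = 6(Δ_i − Δ_(i-1)) read
  1·M_0 + 4·M_1 + 1·M_2 = 6(Δ_1 - Δ_0) = 66
  1·M_1 + 4·M_2 + 1·M_3 = 6(Δ_2 - Δ_1) = -84
Natural end conditions: M_0 = M_3 = 0.
Solving the tridiagonal system: M_0 = 0, M_1 = 116/5, M_2 = -134/5, M_3 = 0.
On [4, 5], s'(x) = b_2 + 2c_2·(x - 4) + 3d_2·(x - 4)² with b_2 = Δ_2 - h_2(2M_2 + M_3)/6 = 29/15, c_2 = M_2/2 = -67/5, d_2 = (M_3 - M_2)/(6h_2) = 67/15. So s'(4) = 29/15.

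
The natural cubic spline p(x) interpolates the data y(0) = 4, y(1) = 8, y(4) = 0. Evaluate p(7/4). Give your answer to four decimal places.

8.4609

Write m_i for p''(x_i). With h_i = 1, 3 and divided differences Δ_i = 4, -8/3, the continuity of p' gives the tridiagonal system
  1·m_0 + 8·m_1 + 3·m_2 = 6(Δ_1 - Δ_0) = -40
Natural end conditions: m_0 = m_2 = 0.
Hence m_0 = 0, m_1 = -5, m_2 = 0.
On [1, 4], p(x) = 8 + 7/3·(x - 1) - 5/2·(x - 1)² + 5/18·(x - 1)³.
With (x - 1) = 3/4: p(7/4) = 1083/128.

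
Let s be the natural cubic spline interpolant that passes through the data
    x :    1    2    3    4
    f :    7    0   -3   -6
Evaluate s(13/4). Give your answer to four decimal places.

-3.6625

Write M_i for s''(x_i). With h_i = 1, 1, 1 and divided differences Δ_i = -7, -3, -3, the continuity of s' gives the tridiagonal system
  1·M_0 + 4·M_1 + 1·M_2 = 6(Δ_1 - Δ_0) = 24
  1·M_1 + 4·M_2 + 1·M_3 = 6(Δ_2 - Δ_1) = 0
Natural end conditions: M_0 = M_3 = 0.
Solving the tridiagonal system: M_0 = 0, M_1 = 32/5, M_2 = -8/5, M_3 = 0.
On [3, 4], s(x) = -3 - 37/15·(x - 3) - 4/5·(x - 3)² + 4/15·(x - 3)³.
With (x - 3) = 1/4: s(13/4) = -293/80.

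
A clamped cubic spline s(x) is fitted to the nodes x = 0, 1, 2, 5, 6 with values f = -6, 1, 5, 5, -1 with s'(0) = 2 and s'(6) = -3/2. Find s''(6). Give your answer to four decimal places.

16.9605

Write σ_i for s''(x_i). With h_i = 1, 1, 3, 1 and divided differences Δ_i = 7, 4, 0, -6, the continuity of s' gives the tridiagonal system
  1·σ_0 + 4·σ_1 + 1·σ_2 = 6(Δ_1 - Δ_0) = -18
  1·σ_1 + 8·σ_2 + 3·σ_3 = 6(Δ_2 - Δ_1) = -24
  3·σ_2 + 8·σ_3 + 1·σ_4 = 6(Δ_3 - Δ_2) = -36
Clamped end conditions give two more equations: 2h_0·σ_0 + h_0·σ_1 = 6(Δ_0 - s'(0)) = 30 and h_3·σ_3 + 2h_3·σ_4 = 6(s'(6) - Δ_3) = 27.
Hence σ_0 = 1507/76, σ_1 = -367/38, σ_2 = 61/76, σ_3 = -263/38, σ_4 = 1289/76.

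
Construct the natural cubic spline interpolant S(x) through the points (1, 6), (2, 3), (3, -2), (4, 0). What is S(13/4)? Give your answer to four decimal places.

Let M_i = S''(x_i). Step sizes h_i = 1, 1, 1; slopes of the chords Δ_i = (y_(i+1) - y_i)/h_i = -3, -5, 2.
  1·M_0 + 4·M_1 + 1·M_2 = 6(Δ_1 - Δ_0) = -12
  1·M_1 + 4·M_2 + 1·M_3 = 6(Δ_2 - Δ_1) = 42
Natural end conditions: M_0 = M_3 = 0.
Forward elimination and back-substitution give M_0 = 0, M_1 = -6, M_2 = 12, M_3 = 0.
On [3, 4], S(x) = -2 - 2·(x - 3) + 6·(x - 3)² - 2·(x - 3)³.
With (x - 3) = 1/4: S(13/4) = -69/32.

-2.1563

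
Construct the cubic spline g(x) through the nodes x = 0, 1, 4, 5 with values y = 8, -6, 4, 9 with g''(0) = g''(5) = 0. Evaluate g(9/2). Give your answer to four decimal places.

Let M_i = g''(x_i). Step sizes h_i = 1, 3, 1; slopes of the chords Δ_i = (y_(i+1) - y_i)/h_i = -14, 10/3, 5.
  1·M_0 + 8·M_1 + 3·M_2 = 6(Δ_1 - Δ_0) = 104
  3·M_1 + 8·M_2 + 1·M_3 = 6(Δ_2 - Δ_1) = 10
Natural end conditions: M_0 = M_3 = 0.
Solving the tridiagonal system: M_0 = 0, M_1 = 802/55, M_2 = -232/55, M_3 = 0.
On [4, 5], g(x) = 4 + 1057/165·(x - 4) - 116/55·(x - 4)² + 116/165·(x - 4)³.
With (x - 4) = 1/2: g(9/2) = 372/55.

6.7636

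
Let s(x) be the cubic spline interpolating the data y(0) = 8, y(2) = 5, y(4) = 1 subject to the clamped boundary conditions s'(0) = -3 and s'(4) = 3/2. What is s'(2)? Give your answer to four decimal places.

-2.2500

Write σ_i for s''(x_i). With h_i = 2, 2 and divided differences Δ_i = -3/2, -2, the continuity of s' gives the tridiagonal system
  2·σ_0 + 8·σ_1 + 2·σ_2 = 6(Δ_1 - Δ_0) = -3
Clamped end conditions give two more equations: 2h_0·σ_0 + h_0·σ_1 = 6(Δ_0 - s'(0)) = 9 and h_1·σ_1 + 2h_1·σ_2 = 6(s'(4) - Δ_1) = 21.
Solving: σ_0 = 15/4, σ_1 = -3, σ_2 = 27/4.
On [2, 4], s'(x) = b_1 + 2c_1·(x - 2) + 3d_1·(x - 2)² with b_1 = Δ_1 - h_1(2σ_1 + σ_2)/6 = -9/4, c_1 = σ_1/2 = -3/2, d_1 = (σ_2 - σ_1)/(6h_1) = 13/16. So s'(2) = -9/4.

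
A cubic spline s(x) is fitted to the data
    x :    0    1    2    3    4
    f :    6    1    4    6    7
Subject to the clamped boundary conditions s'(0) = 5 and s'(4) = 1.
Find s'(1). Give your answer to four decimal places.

Let σ_i = s''(x_i). Step sizes h_i = 1, 1, 1, 1; slopes of the chords Δ_i = (y_(i+1) - y_i)/h_i = -5, 3, 2, 1.
  1·σ_0 + 4·σ_1 + 1·σ_2 = 6(Δ_1 - Δ_0) = 48
  1·σ_1 + 4·σ_2 + 1·σ_3 = 6(Δ_2 - Δ_1) = -6
  1·σ_2 + 4·σ_3 + 1·σ_4 = 6(Δ_3 - Δ_2) = -6
Clamped end conditions give two more equations: 2h_0·σ_0 + h_0·σ_1 = 6(Δ_0 - s'(0)) = -60 and h_3·σ_3 + 2h_3·σ_4 = 6(s'(4) - Δ_3) = 0.
Hence σ_0 = -169/4, σ_1 = 49/2, σ_2 = -31/4, σ_3 = 1/2, σ_4 = -1/4.
On [1, 2], s'(x) = b_1 + 2c_1·(x - 1) + 3d_1·(x - 1)² with b_1 = Δ_1 - h_1(2σ_1 + σ_2)/6 = -31/8, c_1 = σ_1/2 = 49/4, d_1 = (σ_2 - σ_1)/(6h_1) = -43/8. So s'(1) = -31/8.

-3.8750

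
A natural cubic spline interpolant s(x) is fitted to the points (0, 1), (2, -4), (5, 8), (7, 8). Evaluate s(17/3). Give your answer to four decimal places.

Let M_i = s''(x_i). Step sizes h_i = 2, 3, 2; slopes of the chords Δ_i = (y_(i+1) - y_i)/h_i = -5/2, 4, 0.
  2·M_0 + 10·M_1 + 3·M_2 = 6(Δ_1 - Δ_0) = 39
  3·M_1 + 10·M_2 + 2·M_3 = 6(Δ_2 - Δ_1) = -24
Natural end conditions: M_0 = M_3 = 0.
Forward elimination and back-substitution give M_0 = 0, M_1 = 66/13, M_2 = -51/13, M_3 = 0.
On [5, 7], s(x) = 8 + 34/13·(x - 5) - 51/26·(x - 5)² + 17/52·(x - 5)³.
With (x - 5) = 2/3: s(17/3) = 3148/351.

8.9687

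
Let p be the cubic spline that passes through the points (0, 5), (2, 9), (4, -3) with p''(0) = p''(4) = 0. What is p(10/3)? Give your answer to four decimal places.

With M_i denoting the second derivative at x_i, h_i = 2, 2, and Δ_i = (y_(i+1) − y_i)/h_i = 2, -6:
  2·M_0 + 8·M_1 + 2·M_2 = 6(Δ_1 - Δ_0) = -48
Natural end conditions: M_0 = M_2 = 0.
Forward elimination and back-substitution give M_0 = 0, M_1 = -6, M_2 = 0.
On [2, 4], p(t) = 9 - 2·(t - 2) - 3·(t - 2)² + 1/2·(t - 2)³.
With (t - 2) = 4/3: p(10/3) = 59/27.

2.1852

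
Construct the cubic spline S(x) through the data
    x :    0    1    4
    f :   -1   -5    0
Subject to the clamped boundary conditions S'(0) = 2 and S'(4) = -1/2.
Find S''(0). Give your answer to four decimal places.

-22.8750

Write M_i for S''(x_i). With h_i = 1, 3 and divided differences Δ_i = -4, 5/3, the continuity of S' gives the tridiagonal system
  1·M_0 + 8·M_1 + 3·M_2 = 6(Δ_1 - Δ_0) = 34
Clamped end conditions give two more equations: 2h_0·M_0 + h_0·M_1 = 6(Δ_0 - S'(0)) = -36 and h_1·M_1 + 2h_1·M_2 = 6(S'(4) - Δ_1) = -13.
Forward elimination and back-substitution give M_0 = -183/8, M_1 = 39/4, M_2 = -169/24.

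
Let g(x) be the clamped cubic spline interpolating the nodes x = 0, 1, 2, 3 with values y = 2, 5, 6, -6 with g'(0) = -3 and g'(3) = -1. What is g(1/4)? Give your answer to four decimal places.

1.7594

Put M_i = g'' at the i-th knot. Here h = (1, 1, 1) and Δ = (3, 1, -12), so the interior equations h_(i-1)·M_(i-1) + 2(h_(i-1)+h_i)·M_i + h_i·M_(i+1) = 6(Δ_i − Δ_(i-1)) read
  1·M_0 + 4·M_1 + 1·M_2 = 6(Δ_1 - Δ_0) = -12
  1·M_1 + 4·M_2 + 1·M_3 = 6(Δ_2 - Δ_1) = -78
Clamped end conditions give two more equations: 2h_0·M_0 + h_0·M_1 = 6(Δ_0 - g'(0)) = 36 and h_2·M_2 + 2h_2·M_3 = 6(g'(3) - Δ_2) = 66.
Forward elimination and back-substitution give M_0 = 266/15, M_1 = 8/15, M_2 = -478/15, M_3 = 734/15.
On [0, 1], g(x) = 2 - 3·x + 133/15·x² - 43/15·x³.
With x = 1/4: g(1/4) = 563/320.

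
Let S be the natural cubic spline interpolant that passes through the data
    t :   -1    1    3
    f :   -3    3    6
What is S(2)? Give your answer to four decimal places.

4.7813

With M_i denoting the second derivative at x_i, h_i = 2, 2, and Δ_i = (y_(i+1) − y_i)/h_i = 3, 3/2:
  2·M_0 + 8·M_1 + 2·M_2 = 6(Δ_1 - Δ_0) = -9
Natural end conditions: M_0 = M_2 = 0.
Solving: M_0 = 0, M_1 = -9/8, M_2 = 0.
On [1, 3], S(t) = 3 + 9/4·(t - 1) - 9/16·(t - 1)² + 3/32·(t - 1)³.
With (t - 1) = 1: S(2) = 153/32.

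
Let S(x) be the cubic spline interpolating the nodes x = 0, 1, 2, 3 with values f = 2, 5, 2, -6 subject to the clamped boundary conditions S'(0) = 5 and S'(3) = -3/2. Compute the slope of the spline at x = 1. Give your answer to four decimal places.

0.7667

Let σ_i = S''(x_i). Step sizes h_i = 1, 1, 1; slopes of the chords Δ_i = (y_(i+1) - y_i)/h_i = 3, -3, -8.
  1·σ_0 + 4·σ_1 + 1·σ_2 = 6(Δ_1 - Δ_0) = -36
  1·σ_1 + 4·σ_2 + 1·σ_3 = 6(Δ_2 - Δ_1) = -30
Clamped end conditions give two more equations: 2h_0·σ_0 + h_0·σ_1 = 6(Δ_0 - S'(0)) = -12 and h_2·σ_2 + 2h_2·σ_3 = 6(S'(3) - Δ_2) = 39.
Solving the tridiagonal system: σ_0 = -53/15, σ_1 = -74/15, σ_2 = -191/15, σ_3 = 388/15.
On [1, 2], S'(x) = b_1 + 2c_1·(x - 1) + 3d_1·(x - 1)² with b_1 = Δ_1 - h_1(2σ_1 + σ_2)/6 = 23/30, c_1 = σ_1/2 = -37/15, d_1 = (σ_2 - σ_1)/(6h_1) = -13/10. So S'(1) = 23/30.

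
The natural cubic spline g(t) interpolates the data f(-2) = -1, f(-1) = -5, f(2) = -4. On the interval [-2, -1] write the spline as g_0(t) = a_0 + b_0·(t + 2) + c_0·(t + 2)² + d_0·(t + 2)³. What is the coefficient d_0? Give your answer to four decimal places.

Write m_i for g''(x_i). With h_i = 1, 3 and divided differences Δ_i = -4, 1/3, the continuity of g' gives the tridiagonal system
  1·m_0 + 8·m_1 + 3·m_2 = 6(Δ_1 - Δ_0) = 26
Natural end conditions: m_0 = m_2 = 0.
Solving the tridiagonal system: m_0 = 0, m_1 = 13/4, m_2 = 0.
On [-2, -1], with g_0(t) = a_0 + b_0·(t + 2) + c_0·(t + 2)² + d_0·(t + 2)³: c_0 = m_0/2 = 0, d_0 = (m_1 - m_0)/(6h_0) = 13/24, b_0 = Δ_0 - h_0(2m_0 + m_1)/6 = -109/24.

0.5417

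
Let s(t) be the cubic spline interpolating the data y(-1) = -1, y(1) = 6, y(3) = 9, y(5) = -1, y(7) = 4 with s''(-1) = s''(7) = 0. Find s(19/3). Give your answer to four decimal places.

0.8889

Let M_i = s''(x_i). Step sizes h_i = 2, 2, 2, 2; slopes of the chords Δ_i = (y_(i+1) - y_i)/h_i = 7/2, 3/2, -5, 5/2.
  2·M_0 + 8·M_1 + 2·M_2 = 6(Δ_1 - Δ_0) = -12
  2·M_1 + 8·M_2 + 2·M_3 = 6(Δ_2 - Δ_1) = -39
  2·M_2 + 8·M_3 + 2·M_4 = 6(Δ_3 - Δ_2) = 45
Natural end conditions: M_0 = M_4 = 0.
Solving: M_0 = 0, M_1 = 3/16, M_2 = -27/4, M_3 = 117/16, M_4 = 0.
On [5, 7], s(t) = -1 - 19/8·(t - 5) + 117/32·(t - 5)² - 39/64·(t - 5)³.
With (t - 5) = 4/3: s(19/3) = 8/9.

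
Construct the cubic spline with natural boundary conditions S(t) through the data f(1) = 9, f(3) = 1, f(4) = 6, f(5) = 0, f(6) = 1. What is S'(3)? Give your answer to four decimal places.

4.6512

Put M_i = S'' at the i-th knot. Here h = (2, 1, 1, 1) and Δ = (-4, 5, -6, 1), so the interior equations h_(i-1)·M_(i-1) + 2(h_(i-1)+h_i)·M_i + h_i·M_(i+1) = 6(Δ_i − Δ_(i-1)) read
  2·M_0 + 6·M_1 + 1·M_2 = 6(Δ_1 - Δ_0) = 54
  1·M_1 + 4·M_2 + 1·M_3 = 6(Δ_2 - Δ_1) = -66
  1·M_2 + 4·M_3 + 1·M_4 = 6(Δ_3 - Δ_2) = 42
Natural end conditions: M_0 = M_4 = 0.
Solving the tridiagonal system: M_0 = 0, M_1 = 558/43, M_2 = -1026/43, M_3 = 708/43, M_4 = 0.
On [3, 4], S'(t) = b_1 + 2c_1·(t - 3) + 3d_1·(t - 3)² with b_1 = Δ_1 - h_1(2M_1 + M_2)/6 = 200/43, c_1 = M_1/2 = 279/43, d_1 = (M_2 - M_1)/(6h_1) = -264/43. So S'(3) = 200/43.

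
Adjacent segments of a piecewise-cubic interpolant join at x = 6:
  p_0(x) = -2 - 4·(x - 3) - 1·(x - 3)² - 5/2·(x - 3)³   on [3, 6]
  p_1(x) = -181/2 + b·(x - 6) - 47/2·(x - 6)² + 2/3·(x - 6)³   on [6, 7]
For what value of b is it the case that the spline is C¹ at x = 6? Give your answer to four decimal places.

p_0'(x) = -4 - 2·(x - 3) - 15/2·(x - 3)², so p_0'(6) = -155/2. On the right, p_1'(6) = b, so b = -155/2.

-77.5000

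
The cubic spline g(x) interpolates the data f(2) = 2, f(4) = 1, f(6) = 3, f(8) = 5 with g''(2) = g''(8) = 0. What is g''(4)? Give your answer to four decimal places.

Let m_i = g''(x_i). Step sizes h_i = 2, 2, 2; slopes of the chords Δ_i = (y_(i+1) - y_i)/h_i = -1/2, 1, 1.
  2·m_0 + 8·m_1 + 2·m_2 = 6(Δ_1 - Δ_0) = 9
  2·m_1 + 8·m_2 + 2·m_3 = 6(Δ_2 - Δ_1) = 0
Natural end conditions: m_0 = m_3 = 0.
Solving the tridiagonal system: m_0 = 0, m_1 = 6/5, m_2 = -3/10, m_3 = 0.

1.2000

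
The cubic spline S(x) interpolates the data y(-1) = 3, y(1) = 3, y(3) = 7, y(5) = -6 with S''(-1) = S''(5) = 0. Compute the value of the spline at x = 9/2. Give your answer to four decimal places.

Put σ_i = S'' at the i-th knot. Here h = (2, 2, 2) and Δ = (0, 2, -13/2), so the interior equations h_(i-1)·σ_(i-1) + 2(h_(i-1)+h_i)·σ_i + h_i·σ_(i+1) = 6(Δ_i − Δ_(i-1)) read
  2·σ_0 + 8·σ_1 + 2·σ_2 = 6(Δ_1 - Δ_0) = 12
  2·σ_1 + 8·σ_2 + 2·σ_3 = 6(Δ_2 - Δ_1) = -51
Natural end conditions: σ_0 = σ_3 = 0.
Forward elimination and back-substitution give σ_0 = 0, σ_1 = 33/10, σ_2 = -36/5, σ_3 = 0.
On [3, 5], S(x) = 7 - 17/10·(x - 3) - 18/5·(x - 3)² + 3/5·(x - 3)³.
With (x - 3) = 3/2: S(9/2) = -13/8.

-1.6250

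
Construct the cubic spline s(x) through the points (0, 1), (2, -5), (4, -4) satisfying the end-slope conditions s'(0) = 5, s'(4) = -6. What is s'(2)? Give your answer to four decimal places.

Put m_i = s'' at the i-th knot. Here h = (2, 2) and Δ = (-3, 1/2), so the interior equations h_(i-1)·m_(i-1) + 2(h_(i-1)+h_i)·m_i + h_i·m_(i+1) = 6(Δ_i − Δ_(i-1)) read
  2·m_0 + 8·m_1 + 2·m_2 = 6(Δ_1 - Δ_0) = 21
Clamped end conditions give two more equations: 2h_0·m_0 + h_0·m_1 = 6(Δ_0 - s'(0)) = -48 and h_1·m_1 + 2h_1·m_2 = 6(s'(4) - Δ_1) = -39.
Hence m_0 = -139/8, m_1 = 43/4, m_2 = -121/8.
On [2, 4], s'(x) = b_1 + 2c_1·(x - 2) + 3d_1·(x - 2)² with b_1 = Δ_1 - h_1(2m_1 + m_2)/6 = -13/8, c_1 = m_1/2 = 43/8, d_1 = (m_2 - m_1)/(6h_1) = -69/32. So s'(2) = -13/8.

-1.6250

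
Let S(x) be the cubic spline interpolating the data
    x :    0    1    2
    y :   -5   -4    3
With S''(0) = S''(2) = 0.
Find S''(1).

Let M_i = S''(x_i). Step sizes h_i = 1, 1; slopes of the chords Δ_i = (y_(i+1) - y_i)/h_i = 1, 7.
  1·M_0 + 4·M_1 + 1·M_2 = 6(Δ_1 - Δ_0) = 36
Natural end conditions: M_0 = M_2 = 0.
Solving: M_0 = 0, M_1 = 9, M_2 = 0.

9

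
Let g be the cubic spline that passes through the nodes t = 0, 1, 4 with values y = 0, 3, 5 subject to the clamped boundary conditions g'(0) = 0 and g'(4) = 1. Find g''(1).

Put σ_i = g'' at the i-th knot. Here h = (1, 3) and Δ = (3, 2/3), so the interior equations h_(i-1)·σ_(i-1) + 2(h_(i-1)+h_i)·σ_i + h_i·σ_(i+1) = 6(Δ_i − Δ_(i-1)) read
  1·σ_0 + 8·σ_1 + 3·σ_2 = 6(Δ_1 - Δ_0) = -14
Clamped end conditions give two more equations: 2h_0·σ_0 + h_0·σ_1 = 6(Δ_0 - g'(0)) = 18 and h_1·σ_1 + 2h_1·σ_2 = 6(g'(4) - Δ_1) = 2.
Forward elimination and back-substitution give σ_0 = 11, σ_1 = -4, σ_2 = 7/3.

-4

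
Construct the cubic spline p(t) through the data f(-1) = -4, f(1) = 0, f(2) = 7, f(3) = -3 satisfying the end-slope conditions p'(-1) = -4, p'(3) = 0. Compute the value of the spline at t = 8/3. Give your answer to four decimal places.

-0.7643

Write σ_i for p''(x_i). With h_i = 2, 1, 1 and divided differences Δ_i = 2, 7, -10, the continuity of p' gives the tridiagonal system
  2·σ_0 + 6·σ_1 + 1·σ_2 = 6(Δ_1 - Δ_0) = 30
  1·σ_1 + 4·σ_2 + 1·σ_3 = 6(Δ_2 - Δ_1) = -102
Clamped end conditions give two more equations: 2h_0·σ_0 + h_0·σ_1 = 6(Δ_0 - p'(-1)) = 36 and h_2·σ_2 + 2h_2·σ_3 = 6(p'(3) - Δ_2) = 60.
Forward elimination and back-substitution give σ_0 = 41/11, σ_1 = 116/11, σ_2 = -448/11, σ_3 = 554/11.
On [2, 3], p(t) = 7 - 53/11·(t - 2) - 224/11·(t - 2)² + 167/11·(t - 2)³.
With (t - 2) = 2/3: p(8/3) = -227/297.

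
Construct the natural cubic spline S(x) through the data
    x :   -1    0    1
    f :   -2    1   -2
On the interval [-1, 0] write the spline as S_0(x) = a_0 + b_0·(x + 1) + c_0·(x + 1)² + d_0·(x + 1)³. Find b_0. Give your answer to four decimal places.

4.5000

Put σ_i = S'' at the i-th knot. Here h = (1, 1) and Δ = (3, -3), so the interior equations h_(i-1)·σ_(i-1) + 2(h_(i-1)+h_i)·σ_i + h_i·σ_(i+1) = 6(Δ_i − Δ_(i-1)) read
  1·σ_0 + 4·σ_1 + 1·σ_2 = 6(Δ_1 - Δ_0) = -36
Natural end conditions: σ_0 = σ_2 = 0.
Hence σ_0 = 0, σ_1 = -9, σ_2 = 0.
On [-1, 0], with S_0(x) = a_0 + b_0·(x + 1) + c_0·(x + 1)² + d_0·(x + 1)³: c_0 = σ_0/2 = 0, d_0 = (σ_1 - σ_0)/(6h_0) = -3/2, b_0 = Δ_0 - h_0(2σ_0 + σ_1)/6 = 9/2.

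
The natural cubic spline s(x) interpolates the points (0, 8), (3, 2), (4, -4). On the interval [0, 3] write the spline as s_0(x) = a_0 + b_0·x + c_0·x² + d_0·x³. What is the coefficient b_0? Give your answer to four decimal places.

With M_i denoting the second derivative at x_i, h_i = 3, 1, and Δ_i = (y_(i+1) − y_i)/h_i = -2, -6:
  3·M_0 + 8·M_1 + 1·M_2 = 6(Δ_1 - Δ_0) = -24
Natural end conditions: M_0 = M_2 = 0.
Solving: M_0 = 0, M_1 = -3, M_2 = 0.
On [0, 3], with s_0(x) = a_0 + b_0·x + c_0·x² + d_0·x³: c_0 = M_0/2 = 0, d_0 = (M_1 - M_0)/(6h_0) = -1/6, b_0 = Δ_0 - h_0(2M_0 + M_1)/6 = -1/2.

-0.5000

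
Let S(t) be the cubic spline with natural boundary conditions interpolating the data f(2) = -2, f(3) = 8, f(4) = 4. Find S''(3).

With m_i denoting the second derivative at x_i, h_i = 1, 1, and Δ_i = (y_(i+1) − y_i)/h_i = 10, -4:
  1·m_0 + 4·m_1 + 1·m_2 = 6(Δ_1 - Δ_0) = -84
Natural end conditions: m_0 = m_2 = 0.
Solving the tridiagonal system: m_0 = 0, m_1 = -21, m_2 = 0.

-21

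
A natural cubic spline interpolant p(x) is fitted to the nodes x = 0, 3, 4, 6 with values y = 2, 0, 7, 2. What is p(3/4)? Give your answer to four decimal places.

Put M_i = p'' at the i-th knot. Here h = (3, 1, 2) and Δ = (-2/3, 7, -5/2), so the interior equations h_(i-1)·M_(i-1) + 2(h_(i-1)+h_i)·M_i + h_i·M_(i+1) = 6(Δ_i − Δ_(i-1)) read
  3·M_0 + 8·M_1 + 1·M_2 = 6(Δ_1 - Δ_0) = 46
  1·M_1 + 6·M_2 + 2·M_3 = 6(Δ_2 - Δ_1) = -57
Natural end conditions: M_0 = M_3 = 0.
Solving: M_0 = 0, M_1 = 333/47, M_2 = -502/47, M_3 = 0.
On [0, 3], p(x) = 2 - 1187/282·x + 0·x² + 37/94·x³.
With x = 3/4: p(3/4) = -5961/6016.

-0.9909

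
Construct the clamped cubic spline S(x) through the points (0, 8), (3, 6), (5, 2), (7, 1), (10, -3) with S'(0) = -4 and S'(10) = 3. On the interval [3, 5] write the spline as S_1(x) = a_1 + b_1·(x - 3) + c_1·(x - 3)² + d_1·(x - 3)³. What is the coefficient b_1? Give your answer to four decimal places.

Let σ_i = S''(x_i). Step sizes h_i = 3, 2, 2, 3; slopes of the chords Δ_i = (y_(i+1) - y_i)/h_i = -2/3, -2, -1/2, -4/3.
  3·σ_0 + 10·σ_1 + 2·σ_2 = 6(Δ_1 - Δ_0) = -8
  2·σ_1 + 8·σ_2 + 2·σ_3 = 6(Δ_2 - Δ_1) = 9
  2·σ_2 + 10·σ_3 + 3·σ_4 = 6(Δ_3 - Δ_2) = -5
Clamped end conditions give two more equations: 2h_0·σ_0 + h_0·σ_1 = 6(Δ_0 - S'(0)) = 20 and h_3·σ_3 + 2h_3·σ_4 = 6(S'(10) - Δ_3) = 26.
Forward elimination and back-substitution give σ_0 = 281/60, σ_1 = -27/10, σ_2 = 99/40, σ_3 = -27/10, σ_4 = 341/60.
On [3, 5], with S_1(x) = a_1 + b_1·(x - 3) + c_1·(x - 3)² + d_1·(x - 3)³: c_1 = σ_1/2 = -27/20, d_1 = (σ_2 - σ_1)/(6h_1) = 69/160, b_1 = Δ_1 - h_1(2σ_1 + σ_2)/6 = -41/40.

-1.0250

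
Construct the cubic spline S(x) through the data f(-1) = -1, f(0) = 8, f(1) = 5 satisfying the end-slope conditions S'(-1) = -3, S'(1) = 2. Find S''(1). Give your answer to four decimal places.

35.5000

Put M_i = S'' at the i-th knot. Here h = (1, 1) and Δ = (9, -3), so the interior equations h_(i-1)·M_(i-1) + 2(h_(i-1)+h_i)·M_i + h_i·M_(i+1) = 6(Δ_i − Δ_(i-1)) read
  1·M_0 + 4·M_1 + 1·M_2 = 6(Δ_1 - Δ_0) = -72
Clamped end conditions give two more equations: 2h_0·M_0 + h_0·M_1 = 6(Δ_0 - S'(-1)) = 72 and h_1·M_1 + 2h_1·M_2 = 6(S'(1) - Δ_1) = 30.
Solving: M_0 = 113/2, M_1 = -41, M_2 = 71/2.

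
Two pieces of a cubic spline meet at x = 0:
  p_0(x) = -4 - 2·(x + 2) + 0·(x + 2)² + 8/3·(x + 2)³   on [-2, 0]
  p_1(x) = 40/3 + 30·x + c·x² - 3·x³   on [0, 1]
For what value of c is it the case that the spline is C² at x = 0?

p_0''(x) = 0 + 16·(x + 2), so p_0''(0) = 32. On the right, p_1''(0) = 2c, so c = 16.

16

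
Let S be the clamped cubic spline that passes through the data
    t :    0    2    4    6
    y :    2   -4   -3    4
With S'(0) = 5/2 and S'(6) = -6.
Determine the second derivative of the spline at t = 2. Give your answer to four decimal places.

3.7667

Let m_i = S''(x_i). Step sizes h_i = 2, 2, 2; slopes of the chords Δ_i = (y_(i+1) - y_i)/h_i = -3, 1/2, 7/2.
  2·m_0 + 8·m_1 + 2·m_2 = 6(Δ_1 - Δ_0) = 21
  2·m_1 + 8·m_2 + 2·m_3 = 6(Δ_2 - Δ_1) = 18
Clamped end conditions give two more equations: 2h_0·m_0 + h_0·m_1 = 6(Δ_0 - S'(0)) = -33 and h_2·m_2 + 2h_2·m_3 = 6(S'(6) - Δ_2) = -57.
Forward elimination and back-substitution give m_0 = -152/15, m_1 = 113/30, m_2 = 167/30, m_3 = -511/30.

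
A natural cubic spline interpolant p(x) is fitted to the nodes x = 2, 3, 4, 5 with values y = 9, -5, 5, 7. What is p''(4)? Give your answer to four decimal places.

Let σ_i = p''(x_i). Step sizes h_i = 1, 1, 1; slopes of the chords Δ_i = (y_(i+1) - y_i)/h_i = -14, 10, 2.
  1·σ_0 + 4·σ_1 + 1·σ_2 = 6(Δ_1 - Δ_0) = 144
  1·σ_1 + 4·σ_2 + 1·σ_3 = 6(Δ_2 - Δ_1) = -48
Natural end conditions: σ_0 = σ_3 = 0.
Hence σ_0 = 0, σ_1 = 208/5, σ_2 = -112/5, σ_3 = 0.

-22.4000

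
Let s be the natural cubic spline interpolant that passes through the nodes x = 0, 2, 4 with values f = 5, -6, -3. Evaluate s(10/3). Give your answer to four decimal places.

Write σ_i for s''(x_i). With h_i = 2, 2 and divided differences Δ_i = -11/2, 3/2, the continuity of s' gives the tridiagonal system
  2·σ_0 + 8·σ_1 + 2·σ_2 = 6(Δ_1 - Δ_0) = 42
Natural end conditions: σ_0 = σ_2 = 0.
Solving: σ_0 = 0, σ_1 = 21/4, σ_2 = 0.
On [2, 4], s(x) = -6 - 2·(x - 2) + 21/8·(x - 2)² - 7/16·(x - 2)³.
With (x - 2) = 4/3: s(10/3) = -136/27.

-5.0370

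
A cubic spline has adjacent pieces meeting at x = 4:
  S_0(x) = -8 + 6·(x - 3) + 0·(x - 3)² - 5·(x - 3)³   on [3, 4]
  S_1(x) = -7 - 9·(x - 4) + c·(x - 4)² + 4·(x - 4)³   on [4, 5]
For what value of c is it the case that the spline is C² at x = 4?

-15

S_0''(x) = 0 - 30·(x - 3), so S_0''(4) = -30. On the right, S_1''(4) = 2c, so c = -15.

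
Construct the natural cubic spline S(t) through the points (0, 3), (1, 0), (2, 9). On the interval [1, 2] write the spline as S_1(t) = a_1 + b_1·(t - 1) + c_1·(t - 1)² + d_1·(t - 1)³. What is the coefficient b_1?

Write M_i for S''(x_i). With h_i = 1, 1 and divided differences Δ_i = -3, 9, the continuity of S' gives the tridiagonal system
  1·M_0 + 4·M_1 + 1·M_2 = 6(Δ_1 - Δ_0) = 72
Natural end conditions: M_0 = M_2 = 0.
Forward elimination and back-substitution give M_0 = 0, M_1 = 18, M_2 = 0.
On [1, 2], with S_1(t) = a_1 + b_1·(t - 1) + c_1·(t - 1)² + d_1·(t - 1)³: c_1 = M_1/2 = 9, d_1 = (M_2 - M_1)/(6h_1) = -3, b_1 = Δ_1 - h_1(2M_1 + M_2)/6 = 3.

3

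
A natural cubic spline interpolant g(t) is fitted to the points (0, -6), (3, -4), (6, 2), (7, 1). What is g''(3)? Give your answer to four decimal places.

Write m_i for g''(x_i). With h_i = 3, 3, 1 and divided differences Δ_i = 2/3, 2, -1, the continuity of g' gives the tridiagonal system
  3·m_0 + 12·m_1 + 3·m_2 = 6(Δ_1 - Δ_0) = 8
  3·m_1 + 8·m_2 + 1·m_3 = 6(Δ_2 - Δ_1) = -18
Natural end conditions: m_0 = m_3 = 0.
Hence m_0 = 0, m_1 = 118/87, m_2 = -80/29, m_3 = 0.

1.3563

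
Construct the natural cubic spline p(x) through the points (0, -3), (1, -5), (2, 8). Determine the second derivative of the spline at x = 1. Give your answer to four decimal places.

Write M_i for p''(x_i). With h_i = 1, 1 and divided differences Δ_i = -2, 13, the continuity of p' gives the tridiagonal system
  1·M_0 + 4·M_1 + 1·M_2 = 6(Δ_1 - Δ_0) = 90
Natural end conditions: M_0 = M_2 = 0.
Hence M_0 = 0, M_1 = 45/2, M_2 = 0.

22.5000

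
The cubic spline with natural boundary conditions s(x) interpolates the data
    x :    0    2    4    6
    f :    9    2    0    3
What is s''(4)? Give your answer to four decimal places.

1.5000

With m_i denoting the second derivative at x_i, h_i = 2, 2, 2, and Δ_i = (y_(i+1) − y_i)/h_i = -7/2, -1, 3/2:
  2·m_0 + 8·m_1 + 2·m_2 = 6(Δ_1 - Δ_0) = 15
  2·m_1 + 8·m_2 + 2·m_3 = 6(Δ_2 - Δ_1) = 15
Natural end conditions: m_0 = m_3 = 0.
Forward elimination and back-substitution give m_0 = 0, m_1 = 3/2, m_2 = 3/2, m_3 = 0.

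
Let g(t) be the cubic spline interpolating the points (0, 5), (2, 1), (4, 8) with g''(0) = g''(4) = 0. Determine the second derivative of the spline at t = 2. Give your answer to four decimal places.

4.1250

Write m_i for g''(x_i). With h_i = 2, 2 and divided differences Δ_i = -2, 7/2, the continuity of g' gives the tridiagonal system
  2·m_0 + 8·m_1 + 2·m_2 = 6(Δ_1 - Δ_0) = 33
Natural end conditions: m_0 = m_2 = 0.
Solving the tridiagonal system: m_0 = 0, m_1 = 33/8, m_2 = 0.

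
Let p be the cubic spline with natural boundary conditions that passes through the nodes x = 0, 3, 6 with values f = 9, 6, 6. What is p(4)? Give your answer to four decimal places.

5.7222

Let M_i = p''(x_i). Step sizes h_i = 3, 3; slopes of the chords Δ_i = (y_(i+1) - y_i)/h_i = -1, 0.
  3·M_0 + 12·M_1 + 3·M_2 = 6(Δ_1 - Δ_0) = 6
Natural end conditions: M_0 = M_2 = 0.
Hence M_0 = 0, M_1 = 1/2, M_2 = 0.
On [3, 6], p(x) = 6 - 1/2·(x - 3) + 1/4·(x - 3)² - 1/36·(x - 3)³.
With (x - 3) = 1: p(4) = 103/18.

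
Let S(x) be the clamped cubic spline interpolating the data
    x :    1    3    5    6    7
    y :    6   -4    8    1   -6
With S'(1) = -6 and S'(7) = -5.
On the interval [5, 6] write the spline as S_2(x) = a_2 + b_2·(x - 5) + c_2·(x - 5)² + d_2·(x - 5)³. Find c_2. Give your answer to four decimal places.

-9.1667

Put m_i = S'' at the i-th knot. Here h = (2, 2, 1, 1) and Δ = (-5, 6, -7, -7), so the interior equations h_(i-1)·m_(i-1) + 2(h_(i-1)+h_i)·m_i + h_i·m_(i+1) = 6(Δ_i − Δ_(i-1)) read
  2·m_0 + 8·m_1 + 2·m_2 = 6(Δ_1 - Δ_0) = 66
  2·m_1 + 6·m_2 + 1·m_3 = 6(Δ_2 - Δ_1) = -78
  1·m_2 + 4·m_3 + 1·m_4 = 6(Δ_3 - Δ_2) = 0
Clamped end conditions give two more equations: 2h_0·m_0 + h_0·m_1 = 6(Δ_0 - S'(1)) = 6 and h_3·m_3 + 2h_3·m_4 = 6(S'(7) - Δ_3) = 12.
Forward elimination and back-substitution give m_0 = -118/21, m_1 = 299/21, m_2 = -55/3, m_3 = 74/21, m_4 = 89/21.
On [5, 6], with S_2(x) = a_2 + b_2·(x - 5) + c_2·(x - 5)² + d_2·(x - 5)³: c_2 = m_2/2 = -55/6, d_2 = (m_3 - m_2)/(6h_2) = 51/14, b_2 = Δ_2 - h_2(2m_2 + m_3)/6 = -31/21.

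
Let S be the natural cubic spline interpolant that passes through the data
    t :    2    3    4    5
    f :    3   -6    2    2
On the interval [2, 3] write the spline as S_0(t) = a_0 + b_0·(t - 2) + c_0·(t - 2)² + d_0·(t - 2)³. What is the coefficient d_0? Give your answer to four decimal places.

5.0667

With σ_i denoting the second derivative at x_i, h_i = 1, 1, 1, and Δ_i = (y_(i+1) − y_i)/h_i = -9, 8, 0:
  1·σ_0 + 4·σ_1 + 1·σ_2 = 6(Δ_1 - Δ_0) = 102
  1·σ_1 + 4·σ_2 + 1·σ_3 = 6(Δ_2 - Δ_1) = -48
Natural end conditions: σ_0 = σ_3 = 0.
Hence σ_0 = 0, σ_1 = 152/5, σ_2 = -98/5, σ_3 = 0.
On [2, 3], with S_0(t) = a_0 + b_0·(t - 2) + c_0·(t - 2)² + d_0·(t - 2)³: c_0 = σ_0/2 = 0, d_0 = (σ_1 - σ_0)/(6h_0) = 76/15, b_0 = Δ_0 - h_0(2σ_0 + σ_1)/6 = -211/15.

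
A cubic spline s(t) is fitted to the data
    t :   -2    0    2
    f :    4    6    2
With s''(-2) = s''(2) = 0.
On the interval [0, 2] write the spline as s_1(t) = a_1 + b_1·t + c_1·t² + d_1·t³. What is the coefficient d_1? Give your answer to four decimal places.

Put M_i = s'' at the i-th knot. Here h = (2, 2) and Δ = (1, -2), so the interior equations h_(i-1)·M_(i-1) + 2(h_(i-1)+h_i)·M_i + h_i·M_(i+1) = 6(Δ_i − Δ_(i-1)) read
  2·M_0 + 8·M_1 + 2·M_2 = 6(Δ_1 - Δ_0) = -18
Natural end conditions: M_0 = M_2 = 0.
Solving the tridiagonal system: M_0 = 0, M_1 = -9/4, M_2 = 0.
On [0, 2], with s_1(t) = a_1 + b_1·t + c_1·t² + d_1·t³: c_1 = M_1/2 = -9/8, d_1 = (M_2 - M_1)/(6h_1) = 3/16, b_1 = Δ_1 - h_1(2M_1 + M_2)/6 = -1/2.

0.1875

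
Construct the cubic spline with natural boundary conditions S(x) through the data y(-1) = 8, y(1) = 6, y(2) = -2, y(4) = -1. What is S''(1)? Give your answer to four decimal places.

Put M_i = S'' at the i-th knot. Here h = (2, 1, 2) and Δ = (-1, -8, 1/2), so the interior equations h_(i-1)·M_(i-1) + 2(h_(i-1)+h_i)·M_i + h_i·M_(i+1) = 6(Δ_i − Δ_(i-1)) read
  2·M_0 + 6·M_1 + 1·M_2 = 6(Δ_1 - Δ_0) = -42
  1·M_1 + 6·M_2 + 2·M_3 = 6(Δ_2 - Δ_1) = 51
Natural end conditions: M_0 = M_3 = 0.
Hence M_0 = 0, M_1 = -303/35, M_2 = 348/35, M_3 = 0.

-8.6571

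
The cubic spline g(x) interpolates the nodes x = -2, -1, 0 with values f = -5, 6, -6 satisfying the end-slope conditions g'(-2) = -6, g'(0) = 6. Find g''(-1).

-81

With M_i denoting the second derivative at x_i, h_i = 1, 1, and Δ_i = (y_(i+1) − y_i)/h_i = 11, -12:
  1·M_0 + 4·M_1 + 1·M_2 = 6(Δ_1 - Δ_0) = -138
Clamped end conditions give two more equations: 2h_0·M_0 + h_0·M_1 = 6(Δ_0 - g'(-2)) = 102 and h_1·M_1 + 2h_1·M_2 = 6(g'(0) - Δ_1) = 108.
Hence M_0 = 183/2, M_1 = -81, M_2 = 189/2.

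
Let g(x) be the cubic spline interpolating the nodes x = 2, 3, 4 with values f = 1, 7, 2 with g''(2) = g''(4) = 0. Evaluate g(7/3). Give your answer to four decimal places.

3.8148

Write m_i for g''(x_i). With h_i = 1, 1 and divided differences Δ_i = 6, -5, the continuity of g' gives the tridiagonal system
  1·m_0 + 4·m_1 + 1·m_2 = 6(Δ_1 - Δ_0) = -66
Natural end conditions: m_0 = m_2 = 0.
Forward elimination and back-substitution give m_0 = 0, m_1 = -33/2, m_2 = 0.
On [2, 3], g(x) = 1 + 35/4·(x - 2) + 0·(x - 2)² - 11/4·(x - 2)³.
With (x - 2) = 1/3: g(7/3) = 103/27.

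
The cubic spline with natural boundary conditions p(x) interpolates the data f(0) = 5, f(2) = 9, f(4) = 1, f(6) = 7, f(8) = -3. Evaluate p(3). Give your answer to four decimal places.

Put m_i = p'' at the i-th knot. Here h = (2, 2, 2, 2) and Δ = (2, -4, 3, -5), so the interior equations h_(i-1)·m_(i-1) + 2(h_(i-1)+h_i)·m_i + h_i·m_(i+1) = 6(Δ_i − Δ_(i-1)) read
  2·m_0 + 8·m_1 + 2·m_2 = 6(Δ_1 - Δ_0) = -36
  2·m_1 + 8·m_2 + 2·m_3 = 6(Δ_2 - Δ_1) = 42
  2·m_2 + 8·m_3 + 2·m_4 = 6(Δ_3 - Δ_2) = -48
Natural end conditions: m_0 = m_4 = 0.
Solving the tridiagonal system: m_0 = 0, m_1 = -27/4, m_2 = 9, m_3 = -33/4, m_4 = 0.
On [2, 4], p(x) = 9 - 5/2·(x - 2) - 27/8·(x - 2)² + 21/16·(x - 2)³.
With (x - 2) = 1: p(3) = 71/16.

4.4375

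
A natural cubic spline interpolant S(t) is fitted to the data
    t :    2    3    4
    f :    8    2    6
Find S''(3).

Let M_i = S''(x_i). Step sizes h_i = 1, 1; slopes of the chords Δ_i = (y_(i+1) - y_i)/h_i = -6, 4.
  1·M_0 + 4·M_1 + 1·M_2 = 6(Δ_1 - Δ_0) = 60
Natural end conditions: M_0 = M_2 = 0.
Hence M_0 = 0, M_1 = 15, M_2 = 0.

15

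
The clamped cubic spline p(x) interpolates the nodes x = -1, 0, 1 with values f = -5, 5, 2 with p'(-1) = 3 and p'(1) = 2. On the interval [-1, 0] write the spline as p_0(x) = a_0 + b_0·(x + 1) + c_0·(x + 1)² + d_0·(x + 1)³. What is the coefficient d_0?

-13

Let M_i = p''(x_i). Step sizes h_i = 1, 1; slopes of the chords Δ_i = (y_(i+1) - y_i)/h_i = 10, -3.
  1·M_0 + 4·M_1 + 1·M_2 = 6(Δ_1 - Δ_0) = -78
Clamped end conditions give two more equations: 2h_0·M_0 + h_0·M_1 = 6(Δ_0 - p'(-1)) = 42 and h_1·M_1 + 2h_1·M_2 = 6(p'(1) - Δ_1) = 30.
Hence M_0 = 40, M_1 = -38, M_2 = 34.
On [-1, 0], with p_0(x) = a_0 + b_0·(x + 1) + c_0·(x + 1)² + d_0·(x + 1)³: c_0 = M_0/2 = 20, d_0 = (M_1 - M_0)/(6h_0) = -13, b_0 = Δ_0 - h_0(2M_0 + M_1)/6 = 3.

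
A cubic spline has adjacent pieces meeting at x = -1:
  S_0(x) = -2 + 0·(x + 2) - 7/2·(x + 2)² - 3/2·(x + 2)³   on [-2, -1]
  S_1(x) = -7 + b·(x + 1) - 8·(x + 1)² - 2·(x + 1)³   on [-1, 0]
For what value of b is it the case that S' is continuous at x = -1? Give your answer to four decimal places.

-11.5000

S_0'(x) = 0 - 7·(x + 2) - 9/2·(x + 2)², so S_0'(-1) = -23/2. On the right, S_1'(-1) = b, so b = -23/2.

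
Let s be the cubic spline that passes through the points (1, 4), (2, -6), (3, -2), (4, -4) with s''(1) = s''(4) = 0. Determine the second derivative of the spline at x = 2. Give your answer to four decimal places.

Write m_i for s''(x_i). With h_i = 1, 1, 1 and divided differences Δ_i = -10, 4, -2, the continuity of s' gives the tridiagonal system
  1·m_0 + 4·m_1 + 1·m_2 = 6(Δ_1 - Δ_0) = 84
  1·m_1 + 4·m_2 + 1·m_3 = 6(Δ_2 - Δ_1) = -36
Natural end conditions: m_0 = m_3 = 0.
Hence m_0 = 0, m_1 = 124/5, m_2 = -76/5, m_3 = 0.

24.8000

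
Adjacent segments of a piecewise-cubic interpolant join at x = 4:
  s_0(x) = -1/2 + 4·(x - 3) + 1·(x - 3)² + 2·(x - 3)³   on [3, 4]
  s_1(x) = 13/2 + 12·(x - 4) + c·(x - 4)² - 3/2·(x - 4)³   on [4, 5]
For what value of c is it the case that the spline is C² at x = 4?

s_0''(x) = 2 + 12·(x - 3), so s_0''(4) = 14. On the right, s_1''(4) = 2c, so c = 7.

7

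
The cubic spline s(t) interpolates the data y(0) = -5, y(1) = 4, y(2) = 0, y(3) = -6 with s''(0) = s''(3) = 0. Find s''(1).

-20

Let σ_i = s''(x_i). Step sizes h_i = 1, 1, 1; slopes of the chords Δ_i = (y_(i+1) - y_i)/h_i = 9, -4, -6.
  1·σ_0 + 4·σ_1 + 1·σ_2 = 6(Δ_1 - Δ_0) = -78
  1·σ_1 + 4·σ_2 + 1·σ_3 = 6(Δ_2 - Δ_1) = -12
Natural end conditions: σ_0 = σ_3 = 0.
Forward elimination and back-substitution give σ_0 = 0, σ_1 = -20, σ_2 = 2, σ_3 = 0.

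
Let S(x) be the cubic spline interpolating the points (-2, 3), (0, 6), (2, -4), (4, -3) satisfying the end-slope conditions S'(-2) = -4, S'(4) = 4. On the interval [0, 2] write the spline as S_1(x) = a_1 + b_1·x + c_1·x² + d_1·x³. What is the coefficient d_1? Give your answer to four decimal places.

1.3000

Let m_i = S''(x_i). Step sizes h_i = 2, 2, 2; slopes of the chords Δ_i = (y_(i+1) - y_i)/h_i = 3/2, -5, 1/2.
  2·m_0 + 8·m_1 + 2·m_2 = 6(Δ_1 - Δ_0) = -39
  2·m_1 + 8·m_2 + 2·m_3 = 6(Δ_2 - Δ_1) = 33
Clamped end conditions give two more equations: 2h_0·m_0 + h_0·m_1 = 6(Δ_0 - S'(-2)) = 33 and h_2·m_2 + 2h_2·m_3 = 6(S'(4) - Δ_2) = 21.
Solving: m_0 = 196/15, m_1 = -289/30, m_2 = 179/30, m_3 = 34/15.
On [0, 2], with S_1(x) = a_1 + b_1·x + c_1·x² + d_1·x³: c_1 = m_1/2 = -289/60, d_1 = (m_2 - m_1)/(6h_1) = 13/10, b_1 = Δ_1 - h_1(2m_1 + m_2)/6 = -17/30.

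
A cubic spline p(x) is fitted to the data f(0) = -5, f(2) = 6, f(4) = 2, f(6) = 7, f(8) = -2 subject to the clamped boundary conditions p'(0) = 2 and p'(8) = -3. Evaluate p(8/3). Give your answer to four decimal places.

Write σ_i for p''(x_i). With h_i = 2, 2, 2, 2 and divided differences Δ_i = 11/2, -2, 5/2, -9/2, the continuity of p' gives the tridiagonal system
  2·σ_0 + 8·σ_1 + 2·σ_2 = 6(Δ_1 - Δ_0) = -45
  2·σ_1 + 8·σ_2 + 2·σ_3 = 6(Δ_2 - Δ_1) = 27
  2·σ_2 + 8·σ_3 + 2·σ_4 = 6(Δ_3 - Δ_2) = -42
Clamped end conditions give two more equations: 2h_0·σ_0 + h_0·σ_1 = 6(Δ_0 - p'(0)) = 21 and h_3·σ_3 + 2h_3·σ_4 = 6(p'(8) - Δ_3) = 9.
Solving the tridiagonal system: σ_0 = 1163/112, σ_1 = -575/56, σ_2 = 131/16, σ_3 = -503/56, σ_4 = 755/112.
On [2, 4], p(x) = 6 + 237/112·(x - 2) - 575/112·(x - 2)² + 689/448·(x - 2)³.
With (x - 2) = 2/3: p(8/3) = 2111/378.

5.5847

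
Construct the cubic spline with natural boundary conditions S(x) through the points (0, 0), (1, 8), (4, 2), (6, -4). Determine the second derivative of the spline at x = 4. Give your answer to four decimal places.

With M_i denoting the second derivative at x_i, h_i = 1, 3, 2, and Δ_i = (y_(i+1) − y_i)/h_i = 8, -2, -3:
  1·M_0 + 8·M_1 + 3·M_2 = 6(Δ_1 - Δ_0) = -60
  3·M_1 + 10·M_2 + 2·M_3 = 6(Δ_2 - Δ_1) = -6
Natural end conditions: M_0 = M_3 = 0.
Forward elimination and back-substitution give M_0 = 0, M_1 = -582/71, M_2 = 132/71, M_3 = 0.

1.8592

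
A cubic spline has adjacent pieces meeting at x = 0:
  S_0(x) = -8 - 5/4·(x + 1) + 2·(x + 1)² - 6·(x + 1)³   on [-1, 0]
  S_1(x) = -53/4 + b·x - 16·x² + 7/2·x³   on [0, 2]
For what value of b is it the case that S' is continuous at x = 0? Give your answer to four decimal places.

-15.2500

S_0'(x) = -5/4 + 4·(x + 1) - 18·(x + 1)², so S_0'(0) = -61/4. On the right, S_1'(0) = b, so b = -61/4.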